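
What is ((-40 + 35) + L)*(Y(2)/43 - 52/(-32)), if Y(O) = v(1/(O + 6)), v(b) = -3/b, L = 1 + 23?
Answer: 6973/344 ≈ 20.270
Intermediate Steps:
L = 24
Y(O) = -18 - 3*O (Y(O) = -(18 + 3*O) = -3*(6 + O) = -18 - 3*O)
((-40 + 35) + L)*(Y(2)/43 - 52/(-32)) = ((-40 + 35) + 24)*((-18 - 3*2)/43 - 52/(-32)) = (-5 + 24)*((-18 - 6)*(1/43) - 52*(-1/32)) = 19*(-24*1/43 + 13/8) = 19*(-24/43 + 13/8) = 19*(367/344) = 6973/344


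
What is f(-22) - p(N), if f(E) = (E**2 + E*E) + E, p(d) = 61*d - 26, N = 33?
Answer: -1041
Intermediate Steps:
p(d) = -26 + 61*d
f(E) = E + 2*E**2 (f(E) = (E**2 + E**2) + E = 2*E**2 + E = E + 2*E**2)
f(-22) - p(N) = -22*(1 + 2*(-22)) - (-26 + 61*33) = -22*(1 - 44) - (-26 + 2013) = -22*(-43) - 1*1987 = 946 - 1987 = -1041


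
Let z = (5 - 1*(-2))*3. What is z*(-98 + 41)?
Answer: -1197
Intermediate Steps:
z = 21 (z = (5 + 2)*3 = 7*3 = 21)
z*(-98 + 41) = 21*(-98 + 41) = 21*(-57) = -1197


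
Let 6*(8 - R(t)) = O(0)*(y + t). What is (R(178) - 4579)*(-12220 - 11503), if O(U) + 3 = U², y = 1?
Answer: 212629249/2 ≈ 1.0631e+8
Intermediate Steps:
O(U) = -3 + U²
R(t) = 17/2 + t/2 (R(t) = 8 - (-3 + 0²)*(1 + t)/6 = 8 - (-3 + 0)*(1 + t)/6 = 8 - (-1)*(1 + t)/2 = 8 - (-3 - 3*t)/6 = 8 + (½ + t/2) = 17/2 + t/2)
(R(178) - 4579)*(-12220 - 11503) = ((17/2 + (½)*178) - 4579)*(-12220 - 11503) = ((17/2 + 89) - 4579)*(-23723) = (195/2 - 4579)*(-23723) = -8963/2*(-23723) = 212629249/2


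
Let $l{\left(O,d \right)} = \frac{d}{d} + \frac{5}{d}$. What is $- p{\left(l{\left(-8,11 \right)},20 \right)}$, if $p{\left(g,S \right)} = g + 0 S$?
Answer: $- \frac{16}{11} \approx -1.4545$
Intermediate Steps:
$l{\left(O,d \right)} = 1 + \frac{5}{d}$
$p{\left(g,S \right)} = g$ ($p{\left(g,S \right)} = g + 0 = g$)
$- p{\left(l{\left(-8,11 \right)},20 \right)} = - \frac{5 + 11}{11} = - \frac{16}{11}$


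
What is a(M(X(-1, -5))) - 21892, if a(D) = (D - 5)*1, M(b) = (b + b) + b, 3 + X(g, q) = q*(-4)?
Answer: -21846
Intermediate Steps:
X(g, q) = -3 - 4*q (X(g, q) = -3 + q*(-4) = -3 - 4*q)
M(b) = 3*b (M(b) = 2*b + b = 3*b)
a(D) = -5 + D (a(D) = (-5 + D)*1 = -5 + D)
a(M(X(-1, -5))) - 21892 = (-5 + 3*(-3 - 4*(-5))) - 21892 = (-5 + 3*(-3 + 20)) - 21892 = (-5 + 3*17) - 21892 = (-5 + 51) - 21892 = 46 - 21892 = -21846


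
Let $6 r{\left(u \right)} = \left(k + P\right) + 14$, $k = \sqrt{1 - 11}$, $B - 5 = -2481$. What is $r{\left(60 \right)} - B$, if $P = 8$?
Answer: $\frac{7439}{3} + \frac{i \sqrt{10}}{6} \approx 2479.7 + 0.52705 i$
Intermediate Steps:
$B = -2476$ ($B = 5 - 2481 = -2476$)
$k = i \sqrt{10}$ ($k = \sqrt{-10} = i \sqrt{10} \approx 3.1623 i$)
$r{\left(u \right)} = \frac{11}{3} + \frac{i \sqrt{10}}{6}$ ($r{\left(u \right)} = \frac{\left(i \sqrt{10} + 8\right) + 14}{6} = \frac{\left(8 + i \sqrt{10}\right) + 14}{6} = \frac{22 + i \sqrt{10}}{6} = \frac{11}{3} + \frac{i \sqrt{10}}{6}$)
$r{\left(60 \right)} - B = \left(\frac{11}{3} + \frac{i \sqrt{10}}{6}\right) - -2476 = \left(\frac{11}{3} + \frac{i \sqrt{10}}{6}\right) + 2476 = \frac{7439}{3} + \frac{i \sqrt{10}}{6}$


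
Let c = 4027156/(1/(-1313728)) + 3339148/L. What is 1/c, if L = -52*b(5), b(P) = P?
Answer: -65/343888194676707 ≈ -1.8901e-13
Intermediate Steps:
L = -260 (L = -52*5 = -260)
c = -343888194676707/65 (c = 4027156/(1/(-1313728)) + 3339148/(-260) = 4027156/(-1/1313728) + 3339148*(-1/260) = 4027156*(-1313728) - 834787/65 = -5290587597568 - 834787/65 = -343888194676707/65 ≈ -5.2906e+12)
1/c = 1/(-343888194676707/65) = -65/343888194676707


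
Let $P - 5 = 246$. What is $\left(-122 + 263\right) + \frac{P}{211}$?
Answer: $\frac{30002}{211} \approx 142.19$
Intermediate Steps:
$P = 251$ ($P = 5 + 246 = 251$)
$\left(-122 + 263\right) + \frac{P}{211} = \left(-122 + 263\right) + \frac{251}{211} = 141 + 251 \cdot \frac{1}{211} = 141 + \frac{251}{211} = \frac{30002}{211}$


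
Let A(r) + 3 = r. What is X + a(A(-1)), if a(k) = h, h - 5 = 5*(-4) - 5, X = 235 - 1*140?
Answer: 75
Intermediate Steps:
A(r) = -3 + r
X = 95 (X = 235 - 140 = 95)
h = -20 (h = 5 + (5*(-4) - 5) = 5 + (-20 - 5) = 5 - 25 = -20)
a(k) = -20
X + a(A(-1)) = 95 - 20 = 75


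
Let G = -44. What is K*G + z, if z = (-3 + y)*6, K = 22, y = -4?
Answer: -1010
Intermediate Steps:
z = -42 (z = (-3 - 4)*6 = -7*6 = -42)
K*G + z = 22*(-44) - 42 = -968 - 42 = -1010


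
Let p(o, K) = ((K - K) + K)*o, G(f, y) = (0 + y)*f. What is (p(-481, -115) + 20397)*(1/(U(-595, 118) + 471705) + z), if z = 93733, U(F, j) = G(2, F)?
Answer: 3339109868337152/470515 ≈ 7.0967e+9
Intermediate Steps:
G(f, y) = f*y (G(f, y) = y*f = f*y)
U(F, j) = 2*F
p(o, K) = K*o (p(o, K) = (0 + K)*o = K*o)
(p(-481, -115) + 20397)*(1/(U(-595, 118) + 471705) + z) = (-115*(-481) + 20397)*(1/(2*(-595) + 471705) + 93733) = (55315 + 20397)*(1/(-1190 + 471705) + 93733) = 75712*(1/470515 + 93733) = 75712*(44102782496/470515) = 3339109868337152/470515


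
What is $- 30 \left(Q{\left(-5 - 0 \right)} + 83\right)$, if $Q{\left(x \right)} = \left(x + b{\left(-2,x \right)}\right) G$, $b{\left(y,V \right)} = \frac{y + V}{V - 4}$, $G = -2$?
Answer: $- \frac{8230}{3} \approx -2743.3$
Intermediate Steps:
$b{\left(y,V \right)} = \frac{V + y}{-4 + V}$
$Q{\left(x \right)} = - 2 x - \frac{2 \left(-2 + x\right)}{-4 + x}$ ($Q{\left(x \right)} = \left(x + \frac{x - 2}{-4 + x}\right) \left(-2\right) = \left(x + \frac{-2 + x}{-4 + x}\right) \left(-2\right) = - 2 x - \frac{2 \left(-2 + x\right)}{-4 + x}$)
$- 30 \left(Q{\left(-5 - 0 \right)} + 83\right) = - 30 \left(\frac{2 \left(2 - \left(-5 - 0\right)^{2} + 3 \left(-5 - 0\right)\right)}{-4 - 5} + 83\right) = - 30 \left(\frac{2 \left(2 - \left(-5 + 0\right)^{2} + 3 \left(-5 + 0\right)\right)}{-4 + \left(-5 + 0\right)} + 83\right) = - 30 \left(\frac{2 \left(2 - \left(-5\right)^{2} + 3 \left(-5\right)\right)}{-4 - 5} + 83\right) = - 30 \left(\frac{2 \left(2 - 25 - 15\right)}{-9} + 83\right) = - 30 \left(2 \left(- \frac{1}{9}\right) \left(2 - 25 - 15\right) + 83\right) = - 30 \left(2 \left(- \frac{1}{9}\right) \left(-38\right) + 83\right) = - 30 \left(\frac{76}{9} + 83\right) = \left(-30\right) \frac{823}{9} = - \frac{8230}{3}$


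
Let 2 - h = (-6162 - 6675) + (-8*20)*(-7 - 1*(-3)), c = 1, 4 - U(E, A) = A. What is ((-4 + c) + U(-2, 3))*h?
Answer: -24398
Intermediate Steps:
U(E, A) = 4 - A
h = 12199 (h = 2 - ((-6162 - 6675) + (-8*20)*(-7 - 1*(-3))) = 2 - (-12837 - 160*(-7 + 3)) = 2 - (-12837 - 160*(-4)) = 2 - (-12837 + 640) = 2 - 1*(-12197) = 2 + 12197 = 12199)
((-4 + c) + U(-2, 3))*h = ((-4 + 1) + (4 - 1*3))*12199 = (-3 + (4 - 3))*12199 = (-3 + 1)*12199 = -2*12199 = -24398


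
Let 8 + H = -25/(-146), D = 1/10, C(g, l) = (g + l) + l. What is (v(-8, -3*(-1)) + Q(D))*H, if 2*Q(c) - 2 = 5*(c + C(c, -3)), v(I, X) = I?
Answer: 49149/292 ≈ 168.32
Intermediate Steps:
C(g, l) = g + 2*l
D = 1/10 ≈ 0.10000
Q(c) = -14 + 5*c (Q(c) = 1 + (5*(c + (c + 2*(-3))))/2 = 1 + (5*(c + (c - 6)))/2 = 1 + (5*(c + (-6 + c)))/2 = 1 + (5*(-6 + 2*c))/2 = 1 + (-30 + 10*c)/2 = 1 + (-15 + 5*c) = -14 + 5*c)
H = -1143/146 (H = -8 - 25/(-146) = -8 - 25*(-1/146) = -8 + 25/146 = -1143/146 ≈ -7.8288)
(v(-8, -3*(-1)) + Q(D))*H = (-8 + (-14 + 5*(1/10)))*(-1143/146) = (-8 + (-14 + 1/2))*(-1143/146) = (-8 - 27/2)*(-1143/146) = -43/2*(-1143/146) = 49149/292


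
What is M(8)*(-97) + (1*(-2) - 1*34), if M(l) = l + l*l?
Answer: -7020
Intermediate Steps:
M(l) = l + l²
M(8)*(-97) + (1*(-2) - 1*34) = (8*(1 + 8))*(-97) + (1*(-2) - 1*34) = (8*9)*(-97) + (-2 - 34) = 72*(-97) - 36 = -6984 - 36 = -7020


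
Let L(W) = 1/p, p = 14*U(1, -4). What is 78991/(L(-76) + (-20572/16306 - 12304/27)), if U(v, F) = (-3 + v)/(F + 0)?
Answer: -121718574747/703925507 ≈ -172.91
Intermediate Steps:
U(v, F) = (-3 + v)/F
p = 7 (p = 14*((-3 + 1)/(-4)) = 14*(-¼*(-2)) = 14*(½) = 7)
L(W) = ⅐ (L(W) = 1/7 = ⅐)
78991/(L(-76) + (-20572/16306 - 12304/27)) = 78991/(⅐ + (-20572/16306 - 12304/27)) = 78991/(⅐ + (-20572*1/16306 - 12304*1/27)) = 78991/(⅐ + (-10286/8153 - 12304/27)) = 78991/(⅐ - 100592234/220131) = 78991/(-703925507/1540917) = 78991*(-1540917/703925507) = -121718574747/703925507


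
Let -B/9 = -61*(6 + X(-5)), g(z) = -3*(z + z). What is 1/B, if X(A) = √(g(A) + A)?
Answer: 1/6039 ≈ 0.00016559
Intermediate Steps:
g(z) = -6*z
X(A) = √5*√(-A) (X(A) = √(-6*A + A) = √(-5*A) = √5*√(-A))
B = 6039 (B = -(-549)*(6 + √5*√(-1*(-5))) = -(-549)*(6 + √5*√5) = -(-549)*(6 + 5) = -(-549)*11 = -9*(-671) = 6039)
1/B = 1/6039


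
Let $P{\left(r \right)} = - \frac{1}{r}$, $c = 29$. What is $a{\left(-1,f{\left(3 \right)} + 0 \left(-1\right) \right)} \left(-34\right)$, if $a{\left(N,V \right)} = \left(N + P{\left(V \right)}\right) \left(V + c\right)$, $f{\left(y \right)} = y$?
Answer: $\frac{4352}{3} \approx 1450.7$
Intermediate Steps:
$a{\left(N,V \right)} = \left(29 + V\right) \left(N - \frac{1}{V}\right)$ ($a{\left(N,V \right)} = \left(N - \frac{1}{V}\right) \left(V + 29\right) = \left(N - \frac{1}{V}\right) \left(29 + V\right) = \left(29 + V\right) \left(N - \frac{1}{V}\right)$)
$a{\left(-1,f{\left(3 \right)} + 0 \left(-1\right) \right)} \left(-34\right) = \left(-1 - \frac{29}{3 + 0 \left(-1\right)} + 29 \left(-1\right) - \left(3 + 0 \left(-1\right)\right)\right) \left(-34\right) = \left(-1 - \frac{29}{3 + 0} - 29 - \left(3 + 0\right)\right) \left(-34\right) = \left(-1 - \frac{29}{3} - 29 - 3\right) \left(-34\right) = \left(- \frac{128}{3}\right) \left(-34\right) = \frac{4352}{3}$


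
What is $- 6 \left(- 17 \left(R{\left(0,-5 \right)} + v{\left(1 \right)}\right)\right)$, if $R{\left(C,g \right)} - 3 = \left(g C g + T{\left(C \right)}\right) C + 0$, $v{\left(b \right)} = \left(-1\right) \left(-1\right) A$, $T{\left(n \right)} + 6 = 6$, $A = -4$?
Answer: $-102$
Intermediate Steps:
$T{\left(n \right)} = 0$ ($T{\left(n \right)} = -6 + 6 = 0$)
$v{\left(b \right)} = -4$ ($v{\left(b \right)} = \left(-1\right) \left(-1\right) \left(-4\right) = 1 \left(-4\right) = -4$)
$R{\left(C,g \right)} = 3 + C^{2} g^{2}$ ($R{\left(C,g \right)} = 3 + \left(\left(g C g + 0\right) C + 0\right) = 3 + \left(\left(C g g + 0\right) C + 0\right) = 3 + \left(\left(C g^{2} + 0\right) C + 0\right) = 3 + \left(C g^{2} C + 0\right) = 3 + \left(C^{2} g^{2} + 0\right) = 3 + C^{2} g^{2}$)
$- 6 \left(- 17 \left(R{\left(0,-5 \right)} + v{\left(1 \right)}\right)\right) = - 6 \left(- 17 \left(\left(3 + 0^{2} \left(-5\right)^{2}\right) - 4\right)\right) = - 6 \left(- 17 \left(\left(3 + 0 \cdot 25\right) - 4\right)\right) = - 6 \left(- 17 \left(\left(3 + 0\right) - 4\right)\right) = - 6 \left(- 17 \left(3 - 4\right)\right) = - 6 \left(\left(-17\right) \left(-1\right)\right) = \left(-6\right) 17 = -102$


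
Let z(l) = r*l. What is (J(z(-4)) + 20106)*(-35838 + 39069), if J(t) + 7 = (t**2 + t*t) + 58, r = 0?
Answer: 65127267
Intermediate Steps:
z(l) = 0 (z(l) = 0*l = 0)
J(t) = 51 + 2*t**2 (J(t) = -7 + ((t**2 + t*t) + 58) = -7 + ((t**2 + t**2) + 58) = -7 + (2*t**2 + 58) = -7 + (58 + 2*t**2) = 51 + 2*t**2)
(J(z(-4)) + 20106)*(-35838 + 39069) = ((51 + 2*0**2) + 20106)*(-35838 + 39069) = ((51 + 2*0) + 20106)*3231 = ((51 + 0) + 20106)*3231 = (51 + 20106)*3231 = 20157*3231 = 65127267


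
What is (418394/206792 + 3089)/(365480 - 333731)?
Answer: 106533147/1094239868 ≈ 0.097358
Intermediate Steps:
(418394/206792 + 3089)/(365480 - 333731) = (418394*(1/206792) + 3089)/31749 = (209197/103396 + 3089)*(1/31749) = (319599441/103396)*(1/31749) = 106533147/1094239868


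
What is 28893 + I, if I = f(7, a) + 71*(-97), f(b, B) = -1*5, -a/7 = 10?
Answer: 22001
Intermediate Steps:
a = -70 (a = -7*10 = -70)
f(b, B) = -5
I = -6892 (I = -5 + 71*(-97) = -5 - 6887 = -6892)
28893 + I = 28893 - 6892 = 22001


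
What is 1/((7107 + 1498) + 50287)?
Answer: 1/58892 ≈ 1.6980e-5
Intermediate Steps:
1/((7107 + 1498) + 50287) = 1/(8605 + 50287) = 1/58892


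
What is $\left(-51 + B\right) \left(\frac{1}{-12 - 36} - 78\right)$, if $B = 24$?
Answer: $\frac{33705}{16} \approx 2106.6$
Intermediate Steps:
$\left(-51 + B\right) \left(\frac{1}{-12 - 36} - 78\right) = \left(-51 + 24\right) \left(\frac{1}{-12 - 36} - 78\right) = - 27 \left(\frac{1}{-48} - 78\right) = - 27 \left(- \frac{1}{48} - 78\right) = \left(-27\right) \left(- \frac{3745}{48}\right) = \frac{33705}{16}$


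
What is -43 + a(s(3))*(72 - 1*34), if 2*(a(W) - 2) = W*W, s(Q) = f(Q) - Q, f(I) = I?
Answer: 33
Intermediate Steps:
s(Q) = 0 (s(Q) = Q - Q = 0)
a(W) = 2 + W²/2 (a(W) = 2 + (W*W)/2 = 2 + W²/2)
-43 + a(s(3))*(72 - 1*34) = -43 + (2 + (½)*0²)*(72 - 1*34) = -43 + (2 + (½)*0)*(72 - 34) = -43 + (2 + 0)*38 = -43 + 2*38 = -43 + 76 = 33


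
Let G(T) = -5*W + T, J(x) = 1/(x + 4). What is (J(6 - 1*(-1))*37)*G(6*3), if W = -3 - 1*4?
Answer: 1961/11 ≈ 178.27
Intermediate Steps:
W = -7 (W = -3 - 4 = -7)
J(x) = 1/(4 + x)
G(T) = 35 + T (G(T) = -5*(-7) + T = 35 + T)
(J(6 - 1*(-1))*37)*G(6*3) = (37/(4 + (6 - 1*(-1))))*(35 + 6*3) = (37/(4 + (6 + 1)))*(35 + 18) = (37/(4 + 7))*53 = (37/11)*53 = 1961/11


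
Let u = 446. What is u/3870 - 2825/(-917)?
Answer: 5670866/1774395 ≈ 3.1959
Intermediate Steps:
u/3870 - 2825/(-917) = 446/3870 - 2825/(-917) = 446*(1/3870) - 2825*(-1/917) = 223/1935 + 2825/917 = 5670866/1774395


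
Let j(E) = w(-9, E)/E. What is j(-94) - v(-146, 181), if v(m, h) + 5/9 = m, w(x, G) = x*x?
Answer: 123257/846 ≈ 145.69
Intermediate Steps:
w(x, G) = x²
v(m, h) = -5/9 + m
j(E) = 81/E (j(E) = (-9)²/E = 81/E)
j(-94) - v(-146, 181) = 81/(-94) - (-5/9 - 146) = 81*(-1/94) - 1*(-1319/9) = -81/94 + 1319/9 = 123257/846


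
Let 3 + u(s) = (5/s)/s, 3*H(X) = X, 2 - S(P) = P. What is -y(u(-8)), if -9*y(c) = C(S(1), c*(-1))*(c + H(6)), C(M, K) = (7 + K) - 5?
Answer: -2065/4096 ≈ -0.50415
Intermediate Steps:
S(P) = 2 - P
H(X) = X/3
C(M, K) = 2 + K
u(s) = -3 + 5/s**2 (u(s) = -3 + (5/s)/s = -3 + 5/s**2)
y(c) = -(2 + c)*(2 - c)/9 (y(c) = -(2 + c*(-1))*(c + (1/3)*6)/9 = -(2 - c)*(c + 2)/9 = -(2 - c)*(2 + c)/9 = -(2 + c)*(2 - c)/9)
-y(u(-8)) = -(-4/9 + (-3 + 5/(-8)**2)**2/9) = -(-4/9 + (-3 + 5*(1/64))**2/9) = -(-4/9 + (-3 + 5/64)**2/9) = -(-4/9 + (-187/64)**2/9) = -(-4/9 + (1/9)*(34969/4096)) = -(-4/9 + 34969/36864) = -1*2065/4096 = -2065/4096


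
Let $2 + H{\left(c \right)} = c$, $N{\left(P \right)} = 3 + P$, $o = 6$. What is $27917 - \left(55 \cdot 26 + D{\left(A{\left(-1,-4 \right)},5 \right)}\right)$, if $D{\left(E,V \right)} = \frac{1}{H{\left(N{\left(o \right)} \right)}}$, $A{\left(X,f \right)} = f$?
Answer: $\frac{185408}{7} \approx 26487.0$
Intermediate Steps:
$H{\left(c \right)} = -2 + c$
$D{\left(E,V \right)} = \frac{1}{7}$ ($D{\left(E,V \right)} = \frac{1}{-2 + \left(3 + 6\right)} = \frac{1}{-2 + 9} = \frac{1}{7}$)
$27917 - \left(55 \cdot 26 + D{\left(A{\left(-1,-4 \right)},5 \right)}\right) = 27917 - \left(55 \cdot 26 + \frac{1}{7}\right) = 27917 - \left(1430 + \frac{1}{7}\right) = 27917 - \frac{10011}{7} = \frac{185408}{7}$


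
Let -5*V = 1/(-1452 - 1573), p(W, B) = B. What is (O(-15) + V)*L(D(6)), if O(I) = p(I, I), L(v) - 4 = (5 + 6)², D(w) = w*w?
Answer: -226874/121 ≈ -1875.0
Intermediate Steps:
D(w) = w²
L(v) = 125 (L(v) = 4 + (5 + 6)² = 4 + 11² = 4 + 121 = 125)
O(I) = I
V = 1/15125 (V = -1/(5*(-1452 - 1573)) = -⅕/(-3025) = -⅕*(-1/3025) = 1/15125 ≈ 6.6116e-5)
(O(-15) + V)*L(D(6)) = (-15 + 1/15125)*125 = -226874/15125*125 = -226874/121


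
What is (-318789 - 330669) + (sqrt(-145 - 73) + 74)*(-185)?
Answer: -663148 - 185*I*sqrt(218) ≈ -6.6315e+5 - 2731.5*I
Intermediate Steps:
(-318789 - 330669) + (sqrt(-145 - 73) + 74)*(-185) = -649458 + (sqrt(-218) + 74)*(-185) = -649458 + (I*sqrt(218) + 74)*(-185) = -649458 + (74 + I*sqrt(218))*(-185) = -649458 + (-13690 - 185*I*sqrt(218)) = -663148 - 185*I*sqrt(218)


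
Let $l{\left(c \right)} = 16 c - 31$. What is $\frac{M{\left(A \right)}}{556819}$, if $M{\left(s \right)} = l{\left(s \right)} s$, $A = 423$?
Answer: $\frac{2849751}{556819} \approx 5.1179$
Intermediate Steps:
$l{\left(c \right)} = -31 + 16 c$
$M{\left(s \right)} = s \left(-31 + 16 s\right)$ ($M{\left(s \right)} = \left(-31 + 16 s\right) s = s \left(-31 + 16 s\right)$)
$\frac{M{\left(A \right)}}{556819} = \frac{423 \left(-31 + 16 \cdot 423\right)}{556819} = 423 \left(-31 + 6768\right) \frac{1}{556819} = 423 \cdot 6737 \cdot \frac{1}{556819} = 2849751 \cdot \frac{1}{556819} = \frac{2849751}{556819}$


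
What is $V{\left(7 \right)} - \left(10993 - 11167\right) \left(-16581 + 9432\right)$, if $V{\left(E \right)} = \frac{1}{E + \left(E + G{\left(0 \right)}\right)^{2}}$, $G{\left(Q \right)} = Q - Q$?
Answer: $- \frac{69659855}{56} \approx -1.2439 \cdot 10^{6}$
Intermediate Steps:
$G{\left(Q \right)} = 0$
$V{\left(E \right)} = \frac{1}{E + E^{2}}$ ($V{\left(E \right)} = \frac{1}{E + \left(E + 0\right)^{2}} = \frac{1}{E + E^{2}}$)
$V{\left(7 \right)} - \left(10993 - 11167\right) \left(-16581 + 9432\right) = \frac{1}{7 \left(1 + 7\right)} - \left(10993 - 11167\right) \left(-16581 + 9432\right) = \frac{1}{7 \cdot 8} - \left(-174\right) \left(-7149\right) = \frac{1}{7} \cdot \frac{1}{8} - 1243926 = \frac{1}{56} - 1243926 = - \frac{69659855}{56}$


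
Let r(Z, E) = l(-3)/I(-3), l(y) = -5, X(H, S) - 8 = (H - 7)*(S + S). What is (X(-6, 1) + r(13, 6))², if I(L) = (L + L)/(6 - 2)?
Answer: 1936/9 ≈ 215.11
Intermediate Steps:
I(L) = L/2 (I(L) = (2*L)/4 = (2*L)*(¼) = L/2)
X(H, S) = 8 + 2*S*(-7 + H) (X(H, S) = 8 + (H - 7)*(S + S) = 8 + (-7 + H)*(2*S) = 8 + 2*S*(-7 + H))
r(Z, E) = 10/3 (r(Z, E) = -5/((½)*(-3)) = -5/(-3/2) = -5*(-⅔) = 10/3)
(X(-6, 1) + r(13, 6))² = ((8 - 14*1 + 2*(-6)*1) + 10/3)² = ((8 - 14 - 12) + 10/3)² = (-18 + 10/3)² = (-44/3)² = 1936/9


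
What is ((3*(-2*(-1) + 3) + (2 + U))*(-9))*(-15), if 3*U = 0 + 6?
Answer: 2565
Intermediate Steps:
U = 2 (U = (0 + 6)/3 = (⅓)*6 = 2)
((3*(-2*(-1) + 3) + (2 + U))*(-9))*(-15) = ((3*(-2*(-1) + 3) + (2 + 2))*(-9))*(-15) = ((3*(2 + 3) + 4)*(-9))*(-15) = ((3*5 + 4)*(-9))*(-15) = ((15 + 4)*(-9))*(-15) = (19*(-9))*(-15) = -171*(-15) = 2565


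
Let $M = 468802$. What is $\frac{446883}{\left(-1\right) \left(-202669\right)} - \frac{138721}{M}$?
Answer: $\frac{181385197817}{95011632538} \approx 1.9091$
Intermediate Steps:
$\frac{446883}{\left(-1\right) \left(-202669\right)} - \frac{138721}{M} = \frac{446883}{\left(-1\right) \left(-202669\right)} - \frac{138721}{468802} = \frac{446883}{202669} - \frac{138721}{468802} = \frac{181385197817}{95011632538}$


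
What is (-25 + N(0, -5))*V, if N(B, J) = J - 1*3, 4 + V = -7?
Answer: 363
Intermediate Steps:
V = -11 (V = -4 - 7 = -11)
N(B, J) = -3 + J (N(B, J) = J - 3 = -3 + J)
(-25 + N(0, -5))*V = (-25 + (-3 - 5))*(-11) = (-25 - 8)*(-11) = -33*(-11) = 363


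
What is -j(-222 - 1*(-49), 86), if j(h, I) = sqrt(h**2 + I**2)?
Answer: -5*sqrt(1493) ≈ -193.20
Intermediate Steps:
j(h, I) = sqrt(I**2 + h**2)
-j(-222 - 1*(-49), 86) = -sqrt(86**2 + (-222 - 1*(-49))**2) = -sqrt(7396 + (-222 + 49)**2) = -sqrt(7396 + (-173)**2) = -sqrt(7396 + 29929) = -sqrt(37325) = -5*sqrt(1493)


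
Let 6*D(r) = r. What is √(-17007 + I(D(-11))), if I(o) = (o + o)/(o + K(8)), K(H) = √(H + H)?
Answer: I*√2874469/13 ≈ 130.42*I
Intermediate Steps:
K(H) = √2*√H (K(H) = √(2*H) = √2*√H)
D(r) = r/6
I(o) = 2*o/(4 + o) (I(o) = (o + o)/(o + √2*√8) = (2*o)/(o + √2*(2*√2)) = (2*o)/(o + 4) = (2*o)/(4 + o) = 2*o/(4 + o))
√(-17007 + I(D(-11))) = √(-17007 + 2*((⅙)*(-11))/(4 + (⅙)*(-11))) = √(-17007 + 2*(-11/6)/(4 - 11/6)) = √(-17007 + 2*(-11/6)/(13/6)) = √(-17007 + 2*(-11/6)*(6/13)) = √(-17007 - 22/13) = √(-221113/13) = I*√2874469/13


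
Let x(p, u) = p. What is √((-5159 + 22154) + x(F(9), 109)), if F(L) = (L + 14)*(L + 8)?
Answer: √17386 ≈ 131.86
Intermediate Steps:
F(L) = (8 + L)*(14 + L) (F(L) = (14 + L)*(8 + L) = (8 + L)*(14 + L))
√((-5159 + 22154) + x(F(9), 109)) = √((-5159 + 22154) + (112 + 9² + 22*9)) = √(16995 + (112 + 81 + 198)) = √(16995 + 391) = √17386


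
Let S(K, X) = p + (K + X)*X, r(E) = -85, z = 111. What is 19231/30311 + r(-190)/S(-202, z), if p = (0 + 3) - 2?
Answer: 39361907/61228220 ≈ 0.64287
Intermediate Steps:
p = 1 (p = 3 - 2 = 1)
S(K, X) = 1 + X*(K + X) (S(K, X) = 1 + (K + X)*X = 1 + X*(K + X))
19231/30311 + r(-190)/S(-202, z) = 19231/30311 - 85/(1 + 111² - 202*111) = 19231*(1/30311) - 85/(1 + 12321 - 22422) = 19231/30311 - 85/(-10100) = 19231/30311 - 85*(-1/10100) = 19231/30311 + 17/2020 = 39361907/61228220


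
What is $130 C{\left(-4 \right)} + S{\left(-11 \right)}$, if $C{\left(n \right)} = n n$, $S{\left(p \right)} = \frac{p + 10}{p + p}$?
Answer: $\frac{45761}{22} \approx 2080.0$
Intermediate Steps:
$S{\left(p \right)} = \frac{10 + p}{2 p}$
$C{\left(n \right)} = n^{2}$
$130 C{\left(-4 \right)} + S{\left(-11 \right)} = 130 \left(-4\right)^{2} + \frac{10 - 11}{2 \left(-11\right)} = 130 \cdot 16 + \frac{1}{2} \left(- \frac{1}{11}\right) \left(-1\right) = 2080 + \frac{1}{22} = \frac{45761}{22}$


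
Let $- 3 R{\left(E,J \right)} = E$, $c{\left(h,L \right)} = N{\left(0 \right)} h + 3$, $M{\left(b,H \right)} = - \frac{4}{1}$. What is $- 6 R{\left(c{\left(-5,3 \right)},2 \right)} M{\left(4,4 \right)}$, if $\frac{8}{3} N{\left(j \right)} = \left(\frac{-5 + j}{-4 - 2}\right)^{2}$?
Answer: $- \frac{163}{12} \approx -13.583$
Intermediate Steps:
$N{\left(j \right)} = \frac{3 \left(\frac{5}{6} - \frac{j}{6}\right)^{2}}{8}$ ($N{\left(j \right)} = \frac{3 \left(\frac{-5 + j}{-4 - 2}\right)^{2}}{8} = \frac{3 \left(\frac{-5 + j}{-6}\right)^{2}}{8} = \frac{3 \left(\left(-5 + j\right) \left(- \frac{1}{6}\right)\right)^{2}}{8} = \frac{3 \left(\frac{5}{6} - \frac{j}{6}\right)^{2}}{8}$)
$M{\left(b,H \right)} = -4$ ($M{\left(b,H \right)} = \left(-4\right) 1 = -4$)
$c{\left(h,L \right)} = 3 + \frac{25 h}{96}$ ($c{\left(h,L \right)} = \frac{\left(-5 + 0\right)^{2}}{96} h + 3 = \frac{\left(-5\right)^{2}}{96} h + 3 = \frac{1}{96} \cdot 25 h + 3 = \frac{25 h}{96} + 3 = 3 + \frac{25 h}{96}$)
$R{\left(E,J \right)} = - \frac{E}{3}$
$- 6 R{\left(c{\left(-5,3 \right)},2 \right)} M{\left(4,4 \right)} = - 6 \left(- \frac{3 + \frac{25}{96} \left(-5\right)}{3}\right) \left(-4\right) = - 6 \left(- \frac{3 - \frac{125}{96}}{3}\right) \left(-4\right) = - 6 \left(\left(- \frac{1}{3}\right) \frac{163}{96}\right) \left(-4\right) = \left(-6\right) \left(- \frac{163}{288}\right) \left(-4\right) = \frac{163}{48} \left(-4\right) = - \frac{163}{12}$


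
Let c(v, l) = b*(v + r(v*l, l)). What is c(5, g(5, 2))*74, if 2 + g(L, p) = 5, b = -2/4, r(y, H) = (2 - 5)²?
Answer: -518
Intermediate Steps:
r(y, H) = 9 (r(y, H) = (-3)² = 9)
b = -½ (b = -2*¼ = -½ ≈ -0.50000)
g(L, p) = 3 (g(L, p) = -2 + 5 = 3)
c(v, l) = -9/2 - v/2 (c(v, l) = -(v + 9)/2 = -(9 + v)/2 = -9/2 - v/2)
c(5, g(5, 2))*74 = (-9/2 - ½*5)*74 = (-9/2 - 5/2)*74 = -7*74 = -518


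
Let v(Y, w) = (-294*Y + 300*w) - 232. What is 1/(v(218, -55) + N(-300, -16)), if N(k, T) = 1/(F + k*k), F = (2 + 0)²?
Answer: -90004/7274483295 ≈ -1.2373e-5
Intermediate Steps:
F = 4 (F = 2² = 4)
v(Y, w) = -232 - 294*Y + 300*w
N(k, T) = 1/(4 + k²) (N(k, T) = 1/(4 + k*k) = 1/(4 + k²))
1/(v(218, -55) + N(-300, -16)) = 1/((-232 - 294*218 + 300*(-55)) + 1/(4 + (-300)²)) = 1/((-232 - 64092 - 16500) + 1/(4 + 90000)) = 1/(-80824 + 1/90004) = 1/(-7274483295/90004) = -90004/7274483295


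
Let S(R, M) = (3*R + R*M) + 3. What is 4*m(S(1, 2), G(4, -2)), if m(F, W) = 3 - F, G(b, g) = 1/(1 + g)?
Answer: -20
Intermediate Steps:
S(R, M) = 3 + 3*R + M*R (S(R, M) = (3*R + M*R) + 3 = 3 + 3*R + M*R)
4*m(S(1, 2), G(4, -2)) = 4*(3 - (3 + 3*1 + 2*1)) = 4*(3 - (3 + 3 + 2)) = 4*(3 - 1*8) = 4*(3 - 8) = 4*(-5) = -20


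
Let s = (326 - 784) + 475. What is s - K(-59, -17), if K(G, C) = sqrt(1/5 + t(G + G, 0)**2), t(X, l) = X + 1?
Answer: 17 - sqrt(342230)/5 ≈ -100.00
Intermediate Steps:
t(X, l) = 1 + X
K(G, C) = sqrt(1/5 + (1 + 2*G)**2) (K(G, C) = sqrt(1/5 + (1 + (G + G))**2) = sqrt(1/5 + (1 + 2*G)**2))
s = 17 (s = -458 + 475 = 17)
s - K(-59, -17) = 17 - sqrt(5 + 25*(1 + 2*(-59))**2)/5 = 17 - sqrt(5 + 25*(1 - 118)**2)/5 = 17 - sqrt(5 + 25*(-117)**2)/5 = 17 - sqrt(5 + 25*13689)/5 = 17 - sqrt(5 + 342225)/5 = 17 - sqrt(342230)/5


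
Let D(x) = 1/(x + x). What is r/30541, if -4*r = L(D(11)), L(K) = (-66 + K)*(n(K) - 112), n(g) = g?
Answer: -3573813/59127376 ≈ -0.060443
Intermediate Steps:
D(x) = 1/(2*x)
L(K) = (-112 + K)*(-66 + K) (L(K) = (-66 + K)*(K - 112) = (-66 + K)*(-112 + K) = (-112 + K)*(-66 + K))
r = -3573813/1936 (r = -(7392 + ((½)/11)² - 89/11)/4 = -(7392 + ((½)*(1/11))² - 89/11)/4 = -(7392 + (1/22)² - 178*1/22)/4 = -(7392 + 1/484 - 89/11)/4 = -¼*3573813/484 = -3573813/1936 ≈ -1846.0)
r/30541 = -3573813/1936/30541 = -3573813/1936*1/30541 = -3573813/59127376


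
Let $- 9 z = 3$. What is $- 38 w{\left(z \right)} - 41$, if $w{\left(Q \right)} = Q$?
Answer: $- \frac{85}{3} \approx -28.333$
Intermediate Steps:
$z = - \frac{1}{3}$ ($z = \left(- \frac{1}{9}\right) 3 = - \frac{1}{3} \approx -0.33333$)
$- 38 w{\left(z \right)} - 41 = \left(-38\right) \left(- \frac{1}{3}\right) - 41 = \frac{38}{3} - 41 = - \frac{85}{3}$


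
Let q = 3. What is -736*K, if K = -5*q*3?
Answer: 33120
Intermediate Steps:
K = -45 (K = -5*3*3 = -15*3 = -45)
-736*K = -736*(-45) = 33120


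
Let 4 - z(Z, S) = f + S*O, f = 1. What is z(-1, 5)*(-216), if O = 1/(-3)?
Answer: -1008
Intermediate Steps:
O = -1/3 ≈ -0.33333
z(Z, S) = 3 + S/3 (z(Z, S) = 4 - (1 + S*(-1/3)) = 4 - (1 - S/3) = 4 + (-1 + S/3) = 3 + S/3)
z(-1, 5)*(-216) = (3 + (1/3)*5)*(-216) = (3 + 5/3)*(-216) = (14/3)*(-216) = -1008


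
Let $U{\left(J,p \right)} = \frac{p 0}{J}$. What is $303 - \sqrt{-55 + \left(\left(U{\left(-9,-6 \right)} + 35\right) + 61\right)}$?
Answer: $303 - \sqrt{41} \approx 296.6$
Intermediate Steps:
$U{\left(J,p \right)} = 0$ ($U{\left(J,p \right)} = \frac{0}{J} = 0$)
$303 - \sqrt{-55 + \left(\left(U{\left(-9,-6 \right)} + 35\right) + 61\right)} = 303 - \sqrt{-55 + \left(\left(0 + 35\right) + 61\right)} = 303 - \sqrt{-55 + \left(35 + 61\right)} = 303 - \sqrt{-55 + 96} = 303 - \sqrt{41}$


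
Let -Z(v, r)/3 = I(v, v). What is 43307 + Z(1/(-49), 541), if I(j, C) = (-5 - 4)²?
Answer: 43064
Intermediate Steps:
I(j, C) = 81 (I(j, C) = (-9)² = 81)
Z(v, r) = -243 (Z(v, r) = -3*81 = -243)
43307 + Z(1/(-49), 541) = 43307 - 243 = 43064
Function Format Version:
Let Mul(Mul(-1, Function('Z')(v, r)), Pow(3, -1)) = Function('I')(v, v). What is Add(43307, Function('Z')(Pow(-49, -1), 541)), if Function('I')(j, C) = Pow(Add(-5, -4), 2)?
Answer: 43064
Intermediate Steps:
Function('I')(j, C) = 81 (Function('I')(j, C) = Pow(-9, 2) = 81)
Function('Z')(v, r) = -243 (Function('Z')(v, r) = Mul(-3, 81) = -243)
Add(43307, Function('Z')(Pow(-49, -1), 541)) = Add(43307, -243) = 43064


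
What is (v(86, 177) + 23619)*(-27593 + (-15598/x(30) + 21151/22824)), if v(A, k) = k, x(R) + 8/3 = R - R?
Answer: -328026669539/634 ≈ -5.1739e+8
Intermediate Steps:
x(R) = -8/3 (x(R) = -8/3 + (R - R) = -8/3 + 0 = -8/3)
(v(86, 177) + 23619)*(-27593 + (-15598/x(30) + 21151/22824)) = (177 + 23619)*(-27593 + (-15598/(-8/3) + 21151/22824)) = 23796*(-27593 + (-15598*(-3/8) + 21151*(1/22824))) = 23796*(-27593 + (23397/4 + 21151/22824)) = 23796*(-27593 + 133524433/22824) = 23796*(-496258199/22824) = -328026669539/634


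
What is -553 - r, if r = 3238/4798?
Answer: -1328266/2399 ≈ -553.67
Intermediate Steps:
r = 1619/2399 (r = 3238*(1/4798) = 1619/2399 ≈ 0.67486)
-553 - r = -553 - 1*1619/2399 = -553 - 1619/2399 = -1328266/2399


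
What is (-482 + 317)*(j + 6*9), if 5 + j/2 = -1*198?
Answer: 58080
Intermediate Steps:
j = -406 (j = -10 + 2*(-1*198) = -10 + 2*(-198) = -10 - 396 = -406)
(-482 + 317)*(j + 6*9) = (-482 + 317)*(-406 + 6*9) = -165*(-406 + 54) = -165*(-352) = 58080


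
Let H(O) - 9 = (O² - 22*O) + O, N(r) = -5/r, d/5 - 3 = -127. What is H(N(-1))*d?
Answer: 44020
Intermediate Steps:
d = -620 (d = 15 + 5*(-127) = 15 - 635 = -620)
H(O) = 9 + O² - 21*O (H(O) = 9 + ((O² - 22*O) + O) = 9 + (O² - 21*O) = 9 + O² - 21*O)
H(N(-1))*d = (9 + (-5/(-1))² - (-105)/(-1))*(-620) = (9 + (-5*(-1))² - (-105)*(-1))*(-620) = (9 + 5² - 21*5)*(-620) = (9 + 25 - 105)*(-620) = -71*(-620) = 44020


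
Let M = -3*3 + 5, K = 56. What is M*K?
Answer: -224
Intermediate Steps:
M = -4 (M = -9 + 5 = -4)
M*K = -4*56 = -224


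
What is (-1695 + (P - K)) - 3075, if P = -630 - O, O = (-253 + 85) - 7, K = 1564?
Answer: -6789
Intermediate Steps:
O = -175 (O = -168 - 7 = -175)
P = -455 (P = -630 - 1*(-175) = -630 + 175 = -455)
(-1695 + (P - K)) - 3075 = (-1695 + (-455 - 1*1564)) - 3075 = (-1695 + (-455 - 1564)) - 3075 = (-1695 - 2019) - 3075 = -3714 - 3075 = -6789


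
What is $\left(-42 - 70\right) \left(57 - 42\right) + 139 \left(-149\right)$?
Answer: $-22391$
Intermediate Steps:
$\left(-42 - 70\right) \left(57 - 42\right) + 139 \left(-149\right) = \left(-112\right) 15 - 20711 = -1680 - 20711 = -22391$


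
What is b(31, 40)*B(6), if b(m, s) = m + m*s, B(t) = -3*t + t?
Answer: -15252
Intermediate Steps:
B(t) = -2*t
b(31, 40)*B(6) = (31*(1 + 40))*(-2*6) = (31*41)*(-12) = 1271*(-12) = -15252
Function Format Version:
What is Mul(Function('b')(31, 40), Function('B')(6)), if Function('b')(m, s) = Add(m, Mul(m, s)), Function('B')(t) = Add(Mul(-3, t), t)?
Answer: -15252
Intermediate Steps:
Function('B')(t) = Mul(-2, t)
Mul(Function('b')(31, 40), Function('B')(6)) = Mul(Mul(31, Add(1, 40)), Mul(-2, 6)) = Mul(Mul(31, 41), -12) = Mul(1271, -12) = -15252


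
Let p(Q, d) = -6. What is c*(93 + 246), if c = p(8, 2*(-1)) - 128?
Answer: -45426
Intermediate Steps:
c = -134 (c = -6 - 128 = -134)
c*(93 + 246) = -134*(93 + 246) = -134*339 = -45426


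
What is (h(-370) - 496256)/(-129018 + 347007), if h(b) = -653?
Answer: -496909/217989 ≈ -2.2795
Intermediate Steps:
(h(-370) - 496256)/(-129018 + 347007) = (-653 - 496256)/(-129018 + 347007) = -496909/217989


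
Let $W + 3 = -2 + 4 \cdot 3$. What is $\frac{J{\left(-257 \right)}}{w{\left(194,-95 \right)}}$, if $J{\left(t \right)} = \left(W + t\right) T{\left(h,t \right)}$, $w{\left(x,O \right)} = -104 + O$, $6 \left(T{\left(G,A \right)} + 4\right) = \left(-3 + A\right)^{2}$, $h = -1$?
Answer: $\frac{8447000}{597} \approx 14149.0$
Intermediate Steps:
$T{\left(G,A \right)} = -4 + \frac{\left(-3 + A\right)^{2}}{6}$
$W = 7$ ($W = -3 + \left(-2 + 4 \cdot 3\right) = -3 + \left(-2 + 12\right) = -3 + 10 = 7$)
$J{\left(t \right)} = \left(-4 + \frac{\left(-3 + t\right)^{2}}{6}\right) \left(7 + t\right)$ ($J{\left(t \right)} = \left(7 + t\right) \left(-4 + \frac{\left(-3 + t\right)^{2}}{6}\right) = \left(-4 + \frac{\left(-3 + t\right)^{2}}{6}\right) \left(7 + t\right)$)
$\frac{J{\left(-257 \right)}}{w{\left(194,-95 \right)}} = \frac{\frac{1}{6} \left(-24 + \left(-3 - 257\right)^{2}\right) \left(7 - 257\right)}{-104 - 95} = \frac{\frac{1}{6} \left(-24 + \left(-260\right)^{2}\right) \left(-250\right)}{-199} = \frac{1}{6} \left(-24 + 67600\right) \left(-250\right) \left(- \frac{1}{199}\right) = \frac{1}{6} \cdot 67576 \left(-250\right) \left(- \frac{1}{199}\right) = \left(- \frac{8447000}{3}\right) \left(- \frac{1}{199}\right) = \frac{8447000}{597}$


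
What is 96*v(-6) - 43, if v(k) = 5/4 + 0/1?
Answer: 77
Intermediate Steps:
v(k) = 5/4 (v(k) = 5*(¼) + 0*1 = 5/4 + 0 = 5/4)
96*v(-6) - 43 = 96*(5/4) - 43 = 120 - 43 = 77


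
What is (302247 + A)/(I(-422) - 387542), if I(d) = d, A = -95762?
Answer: -206485/387964 ≈ -0.53223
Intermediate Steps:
(302247 + A)/(I(-422) - 387542) = (302247 - 95762)/(-422 - 387542) = 206485/(-387964) = 206485*(-1/387964) = -206485/387964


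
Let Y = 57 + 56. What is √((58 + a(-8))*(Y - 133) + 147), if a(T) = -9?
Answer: 7*I*√17 ≈ 28.862*I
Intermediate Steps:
Y = 113
√((58 + a(-8))*(Y - 133) + 147) = √((58 - 9)*(113 - 133) + 147) = √(49*(-20) + 147) = √(-980 + 147) = √(-833) = 7*I*√17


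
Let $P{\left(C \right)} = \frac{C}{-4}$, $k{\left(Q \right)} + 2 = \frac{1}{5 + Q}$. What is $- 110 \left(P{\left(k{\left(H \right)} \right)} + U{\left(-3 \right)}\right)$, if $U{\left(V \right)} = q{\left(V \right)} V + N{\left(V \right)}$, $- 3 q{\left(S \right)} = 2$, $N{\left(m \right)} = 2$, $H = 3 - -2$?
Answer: $- \frac{1969}{4} \approx -492.25$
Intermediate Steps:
$H = 5$ ($H = 3 + 2 = 5$)
$q{\left(S \right)} = - \frac{2}{3}$ ($q{\left(S \right)} = \left(- \frac{1}{3}\right) 2 = - \frac{2}{3}$)
$U{\left(V \right)} = 2 - \frac{2 V}{3}$ ($U{\left(V \right)} = - \frac{2 V}{3} + 2 = 2 - \frac{2 V}{3}$)
$k{\left(Q \right)} = -2 + \frac{1}{5 + Q}$
$P{\left(C \right)} = - \frac{C}{4}$ ($P{\left(C \right)} = C \left(- \frac{1}{4}\right) = - \frac{C}{4}$)
$- 110 \left(P{\left(k{\left(H \right)} \right)} + U{\left(-3 \right)}\right) = - 110 \left(- \frac{\frac{1}{5 + 5} \left(-9 - 10\right)}{4} + \left(2 - -2\right)\right) = - 110 \left(- \frac{\frac{1}{10} \left(-9 - 10\right)}{4} + \left(2 + 2\right)\right) = - 110 \left(- \frac{\frac{1}{10} \left(-19\right)}{4} + 4\right) = - 110 \left(\left(- \frac{1}{4}\right) \left(- \frac{19}{10}\right) + 4\right) = - 110 \left(\frac{19}{40} + 4\right) = \left(-110\right) \frac{179}{40} = - \frac{1969}{4}$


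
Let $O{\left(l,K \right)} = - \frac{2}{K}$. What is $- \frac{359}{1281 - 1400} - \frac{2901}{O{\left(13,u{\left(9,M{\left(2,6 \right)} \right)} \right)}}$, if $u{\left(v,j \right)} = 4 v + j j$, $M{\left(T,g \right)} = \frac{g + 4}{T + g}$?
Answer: $\frac{207488107}{3808} \approx 54487.0$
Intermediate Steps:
$M{\left(T,g \right)} = \frac{4 + g}{T + g}$
$u{\left(v,j \right)} = j^{2} + 4 v$ ($u{\left(v,j \right)} = 4 v + j^{2} = j^{2} + 4 v$)
$- \frac{359}{1281 - 1400} - \frac{2901}{O{\left(13,u{\left(9,M{\left(2,6 \right)} \right)} \right)}} = - \frac{359}{1281 - 1400} - \frac{2901}{\left(-2\right) \frac{1}{\left(\frac{4 + 6}{2 + 6}\right)^{2} + 4 \cdot 9}} = - \frac{359}{1281 - 1400} - \frac{2901}{\left(-2\right) \frac{1}{\left(\frac{1}{8} \cdot 10\right)^{2} + 36}} = - \frac{359}{-119} - \frac{2901}{\left(-2\right) \frac{1}{\left(\frac{1}{8} \cdot 10\right)^{2} + 36}} = \left(-359\right) \left(- \frac{1}{119}\right) - \frac{2901}{\left(-2\right) \frac{1}{\left(\frac{5}{4}\right)^{2} + 36}} = \frac{359}{119} - \frac{2901}{\left(-2\right) \frac{1}{\frac{25}{16} + 36}} = \frac{359}{119} - \frac{2901}{\left(-2\right) \frac{1}{\frac{601}{16}}} = \frac{359}{119} - \frac{2901}{\left(-2\right) \frac{16}{601}} = \frac{359}{119} - \frac{2901}{- \frac{32}{601}} = \frac{359}{119} - - \frac{1743501}{32} = \frac{359}{119} + \frac{1743501}{32} = \frac{207488107}{3808}$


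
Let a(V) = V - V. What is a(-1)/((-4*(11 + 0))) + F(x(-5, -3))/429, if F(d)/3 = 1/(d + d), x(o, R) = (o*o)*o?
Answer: -1/35750 ≈ -2.7972e-5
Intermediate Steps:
a(V) = 0
x(o, R) = o³ (x(o, R) = o²*o = o³)
F(d) = 3/(2*d) (F(d) = 3/(d + d) = 3/((2*d)) = 3*(1/(2*d)) = 3/(2*d))
a(-1)/((-4*(11 + 0))) + F(x(-5, -3))/429 = 0/((-4*(11 + 0))) + (3/(2*((-5)³)))/429 = 0/((-4*11)) + ((3/2)/(-125))*(1/429) = 0/(-44) + ((3/2)*(-1/125))*(1/429) = 0*(-1/44) - 3/250*1/429 = 0 - 1/35750 = -1/35750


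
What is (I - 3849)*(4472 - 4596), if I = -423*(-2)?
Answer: 372372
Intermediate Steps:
I = 846
(I - 3849)*(4472 - 4596) = (846 - 3849)*(4472 - 4596) = -3003*(-124) = 372372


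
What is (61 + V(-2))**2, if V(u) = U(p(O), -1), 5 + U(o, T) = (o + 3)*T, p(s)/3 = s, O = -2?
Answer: 3481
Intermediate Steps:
p(s) = 3*s
U(o, T) = -5 + T*(3 + o) (U(o, T) = -5 + (o + 3)*T = -5 + (3 + o)*T = -5 + T*(3 + o))
V(u) = -2 (V(u) = -5 + 3*(-1) - 3*(-2) = -5 - 3 - 1*(-6) = -5 - 3 + 6 = -2)
(61 + V(-2))**2 = (61 - 2)**2 = 59**2 = 3481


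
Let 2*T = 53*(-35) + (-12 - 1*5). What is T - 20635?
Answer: -21571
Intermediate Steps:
T = -936 (T = (53*(-35) + (-12 - 1*5))/2 = (-1855 + (-12 - 5))/2 = (-1855 - 17)/2 = (½)*(-1872) = -936)
T - 20635 = -936 - 20635 = -21571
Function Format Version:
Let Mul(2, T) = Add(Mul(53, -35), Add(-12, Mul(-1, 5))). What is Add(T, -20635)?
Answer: -21571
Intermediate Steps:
T = -936 (T = Mul(Rational(1, 2), Add(Mul(53, -35), Add(-12, Mul(-1, 5)))) = Mul(Rational(1, 2), Add(-1855, Add(-12, -5))) = Mul(Rational(1, 2), Add(-1855, -17)) = Mul(Rational(1, 2), -1872) = -936)
Add(T, -20635) = Add(-936, -20635) = -21571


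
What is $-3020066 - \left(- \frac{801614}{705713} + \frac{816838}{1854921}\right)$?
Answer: $- \frac{3953391914578015418}{1309041863673} \approx -3.0201 \cdot 10^{6}$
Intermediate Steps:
$-3020066 - \left(- \frac{801614}{705713} + \frac{816838}{1854921}\right) = -3020066 - - \frac{910477447000}{1309041863673} = -3020066 + \left(\frac{801614}{705713} - \frac{816838}{1854921}\right) = -3020066 + \frac{910477447000}{1309041863673} = - \frac{3953391914578015418}{1309041863673}$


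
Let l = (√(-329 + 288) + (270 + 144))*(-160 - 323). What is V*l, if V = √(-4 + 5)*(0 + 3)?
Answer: -599886 - 1449*I*√41 ≈ -5.9989e+5 - 9278.1*I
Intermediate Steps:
l = -199962 - 483*I*√41 (l = (√(-41) + 414)*(-483) = (I*√41 + 414)*(-483) = (414 + I*√41)*(-483) = -199962 - 483*I*√41 ≈ -1.9996e+5 - 3092.7*I)
V = 3 (V = √1*3 = 1*3 = 3)
V*l = 3*(-199962 - 483*I*√41) = -599886 - 1449*I*√41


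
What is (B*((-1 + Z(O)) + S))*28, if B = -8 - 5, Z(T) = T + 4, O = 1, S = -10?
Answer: 2184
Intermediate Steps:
Z(T) = 4 + T
B = -13
(B*((-1 + Z(O)) + S))*28 = -13*((-1 + (4 + 1)) - 10)*28 = -13*((-1 + 5) - 10)*28 = -13*(4 - 10)*28 = -13*(-6)*28 = 78*28 = 2184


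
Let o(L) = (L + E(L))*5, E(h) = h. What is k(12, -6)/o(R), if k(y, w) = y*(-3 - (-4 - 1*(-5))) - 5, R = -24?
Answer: 53/240 ≈ 0.22083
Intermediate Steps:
k(y, w) = -5 - 4*y (k(y, w) = y*(-3 - (-4 + 5)) - 5 = y*(-3 - 1*1) - 5 = y*(-3 - 1) - 5 = y*(-4) - 5 = -4*y - 5 = -5 - 4*y)
o(L) = 10*L (o(L) = (L + L)*5 = (2*L)*5 = 10*L)
k(12, -6)/o(R) = (-5 - 4*12)/((10*(-24))) = (-5 - 48)/(-240) = -53*(-1/240) = 53/240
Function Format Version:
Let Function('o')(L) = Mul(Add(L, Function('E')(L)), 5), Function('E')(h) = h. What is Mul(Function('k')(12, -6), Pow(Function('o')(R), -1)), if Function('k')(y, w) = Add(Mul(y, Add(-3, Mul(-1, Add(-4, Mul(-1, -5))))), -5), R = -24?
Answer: Rational(53, 240) ≈ 0.22083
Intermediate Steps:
Function('k')(y, w) = Add(-5, Mul(-4, y)) (Function('k')(y, w) = Add(Mul(y, Add(-3, Mul(-1, Add(-4, 5)))), -5) = Add(Mul(y, Add(-3, Mul(-1, 1))), -5) = Add(Mul(y, Add(-3, -1)), -5) = Add(Mul(y, -4), -5) = Add(Mul(-4, y), -5) = Add(-5, Mul(-4, y)))
Function('o')(L) = Mul(10, L) (Function('o')(L) = Mul(Add(L, L), 5) = Mul(Mul(2, L), 5) = Mul(10, L))
Mul(Function('k')(12, -6), Pow(Function('o')(R), -1)) = Mul(Add(-5, Mul(-4, 12)), Pow(Mul(10, -24), -1)) = Mul(Add(-5, -48), Pow(-240, -1)) = Mul(-53, Rational(-1, 240)) = Rational(53, 240)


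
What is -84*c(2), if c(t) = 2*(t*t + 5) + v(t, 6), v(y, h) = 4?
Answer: -1848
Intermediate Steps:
c(t) = 14 + 2*t**2 (c(t) = 2*(t*t + 5) + 4 = 2*(t**2 + 5) + 4 = 2*(5 + t**2) + 4 = (10 + 2*t**2) + 4 = 14 + 2*t**2)
-84*c(2) = -84*(14 + 2*2**2) = -84*(14 + 2*4) = -84*(14 + 8) = -84*22 = -1848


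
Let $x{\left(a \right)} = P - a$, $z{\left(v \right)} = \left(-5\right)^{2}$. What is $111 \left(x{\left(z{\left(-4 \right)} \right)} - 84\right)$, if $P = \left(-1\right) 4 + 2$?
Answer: $-12321$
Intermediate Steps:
$P = -2$ ($P = -4 + 2 = -2$)
$z{\left(v \right)} = 25$
$x{\left(a \right)} = -2 - a$
$111 \left(x{\left(z{\left(-4 \right)} \right)} - 84\right) = 111 \left(\left(-2 - 25\right) - 84\right) = 111 \left(-27 - 84\right) = 111 \left(-111\right) = -12321$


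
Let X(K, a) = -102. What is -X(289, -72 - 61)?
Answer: 102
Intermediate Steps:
-X(289, -72 - 61) = -1*(-102) = 102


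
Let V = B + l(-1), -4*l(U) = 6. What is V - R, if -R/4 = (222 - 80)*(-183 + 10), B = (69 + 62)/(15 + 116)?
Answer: -196529/2 ≈ -98265.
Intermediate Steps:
l(U) = -3/2 (l(U) = -1/4*6 = -3/2)
B = 1 (B = 131/131 = 131*(1/131) = 1)
R = 98264 (R = -4*(222 - 80)*(-183 + 10) = -568*(-173) = -4*(-24566) = 98264)
V = -1/2 (V = 1 - 3/2 = -1/2 ≈ -0.50000)
V - R = -1/2 - 1*98264 = -1/2 - 98264 = -196529/2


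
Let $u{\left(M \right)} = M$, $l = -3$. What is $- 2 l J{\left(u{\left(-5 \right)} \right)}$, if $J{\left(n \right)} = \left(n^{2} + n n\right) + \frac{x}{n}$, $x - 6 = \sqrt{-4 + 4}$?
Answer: $\frac{1464}{5} \approx 292.8$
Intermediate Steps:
$x = 6$ ($x = 6 + \sqrt{-4 + 4} = 6 + \sqrt{0} = 6 + 0 = 6$)
$J{\left(n \right)} = 2 n^{2} + \frac{6}{n}$ ($J{\left(n \right)} = \left(n^{2} + n n\right) + \frac{6}{n} = \left(n^{2} + n^{2}\right) + \frac{6}{n} = 2 n^{2} + \frac{6}{n}$)
$- 2 l J{\left(u{\left(-5 \right)} \right)} = \left(-2\right) \left(-3\right) \frac{2 \left(3 + \left(-5\right)^{3}\right)}{-5} = 6 \cdot 2 \left(- \frac{1}{5}\right) \left(3 - 125\right) = 6 \cdot 2 \left(- \frac{1}{5}\right) \left(-122\right) = 6 \cdot \frac{244}{5} = \frac{1464}{5}$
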